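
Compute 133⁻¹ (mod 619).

498

Run the extended Euclidean algorithm:
619 = 4*133 + 87
133 = 1*87 + 46
87 = 1*46 + 41
46 = 1*41 + 5
41 = 8*5 + 1
5 = 5*1 + 0
gcd(133, 619) = 1, so the inverse exists.
Back-substitute for 1:
1 = 1*41 − 8*5
  = −8*46 + 9*41
  = 9*87 − 17*46
  = −17*133 + 26*87
  = 26*619 − 121*133
So 133⁻¹ ≡ −121 ≡ 498 (mod 619).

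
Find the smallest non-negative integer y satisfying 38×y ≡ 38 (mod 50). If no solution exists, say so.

1

gcd(38, 50) = 2, and 2 | 38, so solutions exist.
Divide through by 2: 19×y mod 25 = 19.
19⁻¹ ≡ 4 (mod 25).
y ≡ 4×19 ≡ 1 (mod 25).
The smallest non-negative solution is y = 1.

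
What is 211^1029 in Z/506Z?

347

1029 in binary is 10000000101, i.e. 1029 = 1024 + 4 + 1.
211^1 ≡ 211 (mod 506)
211^2 ≡ 211^2 = 44521 ≡ 499 (mod 506)
211^4 ≡ 499^2 = 249001 ≡ 49 (mod 506)
211^8 ≡ 49^2 = 2401 ≡ 377 (mod 506)
211^16 ≡ 377^2 = 142129 ≡ 449 (mod 506)
211^32 ≡ 449^2 = 201601 ≡ 213 (mod 506)
211^64 ≡ 213^2 = 45369 ≡ 335 (mod 506)
211^128 ≡ 335^2 = 112225 ≡ 399 (mod 506)
211^256 ≡ 399^2 = 159201 ≡ 317 (mod 506)
211^512 ≡ 317^2 = 100489 ≡ 301 (mod 506)
211^1024 ≡ 301^2 = 90601 ≡ 27 (mod 506)
211^1029 = 211^1024 * 211^4 * 211^1 ≡ 27 * 49 * 211 (mod 506).
Accumulate the product:
27 * 49 = 1323 ≡ 311
311 * 211 = 65621 ≡ 347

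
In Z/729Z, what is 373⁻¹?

43

729 = 1*373 + 356
373 = 1*356 + 17
356 = 20*17 + 16
17 = 1*16 + 1
16 = 16*1 + 0
gcd(373, 729) = 1, so the inverse exists.
Back-substitute for 1:
1 = 1*17 − 1*16
  = −1*356 + 21*17
  = 21*373 − 22*356
  = −22*729 + 43*373
So 373⁻¹ ≡ 43 (mod 729).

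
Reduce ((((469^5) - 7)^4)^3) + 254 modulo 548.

190

(469)^5 ≡ 317 (mod 548)
317 - 7 = 310
(310)^4 ≡ 544 (mod 548)
(544)^3 ≡ 484 (mod 548)
484 + 254 = 738 ≡ 190 (mod 548)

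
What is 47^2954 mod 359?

242

Using repeated squaring:
2954 in binary is 101110001010, i.e. 2954 = 2048 + 512 + 256 + 128 + 8 + 2.
47^1 ≡ 47 (mod 359)
47^2 ≡ 47^2 = 2209 ≡ 55 (mod 359)
47^4 ≡ 55^2 = 3025 ≡ 153 (mod 359)
47^8 ≡ 153^2 = 23409 ≡ 74 (mod 359)
47^16 ≡ 74^2 = 5476 ≡ 91 (mod 359)
47^32 ≡ 91^2 = 8281 ≡ 24 (mod 359)
47^64 ≡ 24^2 = 576 ≡ 217 (mod 359)
47^128 ≡ 217^2 = 47089 ≡ 60 (mod 359)
47^256 ≡ 60^2 = 3600 ≡ 10 (mod 359)
47^512 ≡ 10^2 = 100 (mod 359)
47^1024 ≡ 100^2 = 10000 ≡ 307 (mod 359)
47^2048 ≡ 307^2 = 94249 ≡ 191 (mod 359)
47^2954 = 47^2048 · 47^512 · 47^256 · 47^128 · 47^8 · 47^2 ≡ 191 · 100 · 10 · 60 · 74 · 55 (mod 359).
Accumulate the product:
191 · 100 = 19100 ≡ 73
73 · 10 = 730 ≡ 12
12 · 60 = 720 ≡ 2
2 · 74 = 148
148 · 55 = 8140 ≡ 242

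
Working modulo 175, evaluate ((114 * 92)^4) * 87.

132

114 * 92 = 10488 ≡ 163 (mod 175)
(163)^4 ≡ 86 (mod 175)
86 * 87 = 7482 ≡ 132 (mod 175)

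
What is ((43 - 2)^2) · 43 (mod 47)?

44

43 - 2 = 41
(41)^2 ≡ 36 (mod 47)
36 · 43 = 1548 ≡ 44 (mod 47)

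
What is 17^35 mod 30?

23

By square-and-multiply:
17^1 ≡ 17 (mod 30)
17^2 ≡ 17^2 = 289 ≡ 19 (mod 30)
17^4 ≡ 19^2 = 361 ≡ 1 (mod 30)
17^8 ≡ 1^2 = 1 (mod 30)
17^16 ≡ 1^2 = 1 (mod 30)
17^32 ≡ 1^2 = 1 (mod 30)
17^35 = 17^32 · 17^2 · 17^1 ≡ 1 · 19 · 17 (mod 30).
Accumulate the product:
1 · 19 = 19
19 · 17 = 323 ≡ 23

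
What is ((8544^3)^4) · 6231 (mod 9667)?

113

(8544)^3 ≡ 6301 (mod 9667)
(6301)^4 ≡ 5489 (mod 9667)
5489 · 6231 = 34201959 ≡ 113 (mod 9667)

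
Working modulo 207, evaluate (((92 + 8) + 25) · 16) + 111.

92 + 8 = 100
100 + 25 = 125
125 · 16 = 2000 ≡ 137 (mod 207)
137 + 111 = 248 ≡ 41 (mod 207)

41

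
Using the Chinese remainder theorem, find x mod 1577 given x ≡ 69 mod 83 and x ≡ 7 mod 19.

235

83⁻¹ mod 19: 83*11 ≡ 1 (mod 19), so 83⁻¹ ≡ 11.
x = 69 + 83*((7 − 69)*11 mod 19) = 69 + 83*2 = 235.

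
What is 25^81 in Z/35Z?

Using repeated squaring:
81 in binary is 1010001, i.e. 81 = 64 + 16 + 1.
25^1 ≡ 25 (mod 35)
25^2 ≡ 25^2 = 625 ≡ 30 (mod 35)
25^4 ≡ 30^2 = 900 ≡ 25 (mod 35)
25^8 ≡ 25^2 = 625 ≡ 30 (mod 35)
25^16 ≡ 30^2 = 900 ≡ 25 (mod 35)
25^32 ≡ 25^2 = 625 ≡ 30 (mod 35)
25^64 ≡ 30^2 = 900 ≡ 25 (mod 35)
25^81 = 25^64 × 25^16 × 25^1 ≡ 25 × 25 × 25 (mod 35).
Accumulate the product:
25 × 25 = 625 ≡ 30
30 × 25 = 750 ≡ 15

15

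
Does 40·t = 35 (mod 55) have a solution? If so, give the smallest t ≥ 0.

gcd(40, 55) = 5, and 5 | 35, so solutions exist.
Divide through by 5: 8·t ≡ 7 (mod 11).
8⁻¹ ≡ 7 (mod 11).
t ≡ 7·7 ≡ 5 (mod 11).
The smallest non-negative solution is t = 5.

5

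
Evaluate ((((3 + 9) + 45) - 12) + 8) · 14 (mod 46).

3 + 9 = 12
12 + 45 = 57 ≡ 11 (mod 46)
11 - 12 = -1 ≡ 45 (mod 46)
45 + 8 = 53 ≡ 7 (mod 46)
7 · 14 = 98 ≡ 6 (mod 46)

6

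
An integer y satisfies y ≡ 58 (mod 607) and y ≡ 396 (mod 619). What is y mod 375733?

45583

607⁻¹ mod 619: 607·361 ≡ 1 (mod 619), so 607⁻¹ ≡ 361.
y = 58 + 607·((396 − 58)·361 mod 619) = 58 + 607·75 = 45583.
Check: 45583 mod 607 = 58, 45583 mod 619 = 396. ✓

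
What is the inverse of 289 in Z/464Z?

Apply the Euclidean algorithm and back-substitute:
464 = 1×289 + 175
289 = 1×175 + 114
175 = 1×114 + 61
114 = 1×61 + 53
61 = 1×53 + 8
53 = 6×8 + 5
8 = 1×5 + 3
5 = 1×3 + 2
3 = 1×2 + 1
2 = 2×1 + 0
gcd(289, 464) = 1, so the inverse exists.
Back-substitute for 1:
1 = 1×3 − 1×2
  = −1×5 + 2×3
  = 2×8 − 3×5
  = −3×53 + 20×8
  = 20×61 − 23×53
  = −23×114 + 43×61
  = 43×175 − 66×114
  = −66×289 + 109×175
  = 109×464 − 175×289
So 289⁻¹ ≡ −175 ≡ 289 (mod 464).

289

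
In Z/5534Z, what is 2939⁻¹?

By the extended Euclidean algorithm:
5534 = 1×2939 + 2595
2939 = 1×2595 + 344
2595 = 7×344 + 187
344 = 1×187 + 157
187 = 1×157 + 30
157 = 5×30 + 7
30 = 4×7 + 2
7 = 3×2 + 1
2 = 2×1 + 0
gcd(2939, 5534) = 1, so the inverse exists.
Back-substitute for 1:
1 = 1×7 − 3×2
  = −3×30 + 13×7
  = 13×157 − 68×30
  = −68×187 + 81×157
  = 81×344 − 149×187
  = −149×2595 + 1124×344
  = 1124×2939 − 1273×2595
  = −1273×5534 + 2397×2939
So 2939⁻¹ ≡ 2397 (mod 5534).

2397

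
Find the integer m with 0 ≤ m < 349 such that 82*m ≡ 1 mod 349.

349 = 4*82 + 21
82 = 3*21 + 19
21 = 1*19 + 2
19 = 9*2 + 1
2 = 2*1 + 0
gcd(82, 349) = 1, so the inverse exists.
Back-substitute for 1:
1 = 1*19 − 9*2
  = −9*21 + 10*19
  = 10*82 − 39*21
  = −39*349 + 166*82
So 82⁻¹ ≡ 166 (mod 349).

166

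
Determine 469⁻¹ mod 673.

320

673 = 1*469 + 204
469 = 2*204 + 61
204 = 3*61 + 21
61 = 2*21 + 19
21 = 1*19 + 2
19 = 9*2 + 1
2 = 2*1 + 0
gcd(469, 673) = 1, so the inverse exists.
Back-substitute for 1:
1 = 1*19 − 9*2
  = −9*21 + 10*19
  = 10*61 − 29*21
  = −29*204 + 97*61
  = 97*469 − 223*204
  = −223*673 + 320*469
So 469⁻¹ ≡ 320 (mod 673).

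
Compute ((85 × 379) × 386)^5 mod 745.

85 × 379 = 32215 ≡ 180 (mod 745)
180 × 386 = 69480 ≡ 195 (mod 745)
(195)^5 ≡ 425 (mod 745)

425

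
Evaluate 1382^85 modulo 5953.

4142

Compute successive squares:
1382^1 ≡ 1382 (mod 5953)
1382^2 ≡ 1382^2 = 1909924 ≡ 4964 (mod 5953)
1382^4 ≡ 4964^2 = 24641296 ≡ 1829 (mod 5953)
1382^8 ≡ 1829^2 = 3345241 ≡ 5608 (mod 5953)
1382^16 ≡ 5608^2 = 31449664 ≡ 5918 (mod 5953)
1382^32 ≡ 5918^2 = 35022724 ≡ 1225 (mod 5953)
1382^64 ≡ 1225^2 = 1500625 ≡ 469 (mod 5953)
1382^85 = 1382^64 · 1382^16 · 1382^4 · 1382^1 ≡ 469 · 5918 · 1829 · 1382 (mod 5953).
Accumulate the product:
469 · 5918 = 2775542 ≡ 1444
1444 · 1829 = 2641076 ≡ 3897
3897 · 1382 = 5385654 ≡ 4142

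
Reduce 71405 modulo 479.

71405 = 149×479 + 34, so 71405 ≡ 34 (mod 479).

34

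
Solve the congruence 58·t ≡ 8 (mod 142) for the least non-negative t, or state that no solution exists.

gcd(58, 142) = 2, and 2 | 8, so solutions exist.
Divide through by 2: 29·t ≡ 4 mod 71.
29⁻¹ ≡ 49 (mod 71).
t ≡ 49·4 ≡ 54 (mod 71).
The smallest non-negative solution is t = 54.

54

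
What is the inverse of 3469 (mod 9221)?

9221 = 2×3469 + 2283
3469 = 1×2283 + 1186
2283 = 1×1186 + 1097
1186 = 1×1097 + 89
1097 = 12×89 + 29
89 = 3×29 + 2
29 = 14×2 + 1
2 = 2×1 + 0
gcd(3469, 9221) = 1, so the inverse exists.
Back-substitute for 1:
1 = 1×29 − 14×2
  = −14×89 + 43×29
  = 43×1097 − 530×89
  = −530×1186 + 573×1097
  = 573×2283 − 1103×1186
  = −1103×3469 + 1676×2283
  = 1676×9221 − 4455×3469
So 3469⁻¹ ≡ −4455 ≡ 4766 (mod 9221).

4766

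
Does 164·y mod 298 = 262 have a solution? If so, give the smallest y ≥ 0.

gcd(164, 298) = 2, and 2 | 262, so solutions exist.
Divide through by 2: 82·y ≡ 131 (mod 149).
82⁻¹ ≡ 20 (mod 149).
y ≡ 20·131 ≡ 87 (mod 149).
The smallest non-negative solution is y = 87.

87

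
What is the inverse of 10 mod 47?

47 = 4*10 + 7
10 = 1*7 + 3
7 = 2*3 + 1
3 = 3*1 + 0
gcd(10, 47) = 1, so the inverse exists.
Back-substitute for 1:
1 = 1*7 − 2*3
  = −2*10 + 3*7
  = 3*47 − 14*10
So 10⁻¹ ≡ −14 ≡ 33 (mod 47).

33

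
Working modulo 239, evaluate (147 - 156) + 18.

147 - 156 = -9 ≡ 230 (mod 239)
230 + 18 = 248 ≡ 9 (mod 239)

9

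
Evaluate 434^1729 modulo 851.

175

434^1 ≡ 434 (mod 851)
434^2 ≡ 434^2 = 188356 ≡ 285 (mod 851)
434^4 ≡ 285^2 = 81225 ≡ 380 (mod 851)
434^8 ≡ 380^2 = 144400 ≡ 581 (mod 851)
434^16 ≡ 581^2 = 337561 ≡ 565 (mod 851)
434^32 ≡ 565^2 = 319225 ≡ 100 (mod 851)
434^64 ≡ 100^2 = 10000 ≡ 639 (mod 851)
434^128 ≡ 639^2 = 408321 ≡ 692 (mod 851)
434^256 ≡ 692^2 = 478864 ≡ 602 (mod 851)
434^512 ≡ 602^2 = 362404 ≡ 729 (mod 851)
434^1024 ≡ 729^2 = 531441 ≡ 417 (mod 851)
434^1729 = 434^1024 · 434^512 · 434^128 · 434^64 · 434^1 ≡ 417 · 729 · 692 · 639 · 434 (mod 851).
Accumulate the product:
417 · 729 = 303993 ≡ 186
186 · 692 = 128712 ≡ 211
211 · 639 = 134829 ≡ 371
371 · 434 = 161014 ≡ 175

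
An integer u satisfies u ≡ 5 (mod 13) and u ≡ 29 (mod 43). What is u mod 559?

330

13⁻¹ mod 43: 13·10 ≡ 1 (mod 43), so 13⁻¹ ≡ 10.
u = 5 + 13·((29 − 5)·10 mod 43) = 5 + 13·25 = 330.
Check: 330 mod 13 = 5, 330 mod 43 = 29. ✓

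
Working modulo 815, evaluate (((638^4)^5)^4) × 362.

(638)^4 ≡ 111 (mod 815)
(111)^5 ≡ 151 (mod 815)
(151)^4 ≡ 361 (mod 815)
361 × 362 = 130682 ≡ 282 (mod 815)

282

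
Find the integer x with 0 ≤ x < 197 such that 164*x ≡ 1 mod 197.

191

197 = 1*164 + 33
164 = 4*33 + 32
33 = 1*32 + 1
32 = 32*1 + 0
gcd(164, 197) = 1, so the inverse exists.
Bézout: 1 = 5*197 − 6*164.
So 164⁻¹ ≡ −6 ≡ 191 (mod 197).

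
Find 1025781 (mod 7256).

2685

1025781 = 141*7256 + 2685, so 1025781 ≡ 2685 (mod 7256).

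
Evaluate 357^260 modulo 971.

814

Using repeated squaring:
260 in binary is 100000100, i.e. 260 = 256 + 4.
357^1 ≡ 357 (mod 971)
357^2 ≡ 357^2 = 127449 ≡ 248 (mod 971)
357^4 ≡ 248^2 = 61504 ≡ 331 (mod 971)
357^8 ≡ 331^2 = 109561 ≡ 809 (mod 971)
357^16 ≡ 809^2 = 654481 ≡ 27 (mod 971)
357^32 ≡ 27^2 = 729 (mod 971)
357^64 ≡ 729^2 = 531441 ≡ 304 (mod 971)
357^128 ≡ 304^2 = 92416 ≡ 171 (mod 971)
357^256 ≡ 171^2 = 29241 ≡ 111 (mod 971)
357^260 = 357^256 · 357^4 ≡ 111 · 331 (mod 971).
111 · 331 = 36741 ≡ 814 (mod 971).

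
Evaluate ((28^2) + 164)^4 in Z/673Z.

(28)^2 ≡ 111 (mod 673)
111 + 164 = 275
(275)^4 ≡ 85 (mod 673)

85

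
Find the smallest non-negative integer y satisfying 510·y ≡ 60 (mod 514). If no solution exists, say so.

gcd(510, 514) = 2, and 2 | 60, so solutions exist.
Divide through by 2: 255·y ≡ 30 (mod 257).
255⁻¹ ≡ 128 (mod 257).
y ≡ 128·30 ≡ 242 (mod 257).
The smallest non-negative solution is y = 242.

242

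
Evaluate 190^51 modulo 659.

63

51 in binary is 110011, i.e. 51 = 32 + 16 + 2 + 1.
190^1 ≡ 190 (mod 659)
190^2 ≡ 190^2 = 36100 ≡ 514 (mod 659)
190^4 ≡ 514^2 = 264196 ≡ 596 (mod 659)
190^8 ≡ 596^2 = 355216 ≡ 15 (mod 659)
190^16 ≡ 15^2 = 225 (mod 659)
190^32 ≡ 225^2 = 50625 ≡ 541 (mod 659)
190^51 = 190^32 × 190^16 × 190^2 × 190^1 ≡ 541 × 225 × 514 × 190 (mod 659).
Accumulate the product:
541 × 225 = 121725 ≡ 469
469 × 514 = 241066 ≡ 531
531 × 190 = 100890 ≡ 63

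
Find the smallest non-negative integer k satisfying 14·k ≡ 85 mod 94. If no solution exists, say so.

no solution

gcd(14, 94) = 2, and 2 does not divide 85.
So the congruence has no solution.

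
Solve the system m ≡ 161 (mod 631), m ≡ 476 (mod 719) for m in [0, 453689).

106169

631⁻¹ mod 719: 631*384 ≡ 1 (mod 719), so 631⁻¹ ≡ 384.
m = 161 + 631*((476 − 161)*384 mod 719) = 161 + 631*168 = 106169.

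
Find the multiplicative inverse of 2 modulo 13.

Run the extended Euclidean algorithm:
13 = 6×2 + 1
2 = 2×1 + 0
gcd(2, 13) = 1, so the inverse exists.
Bézout: 1 = 1×13 − 6×2.
So 2⁻¹ ≡ −6 ≡ 7 (mod 13).

7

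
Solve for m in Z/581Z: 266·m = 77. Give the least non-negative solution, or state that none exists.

gcd(266, 581) = 7, and 7 | 77, so solutions exist.
Divide through by 7: 38·m ≡ 11 mod 83.
38⁻¹ ≡ 59 (mod 83).
m ≡ 59·11 ≡ 68 (mod 83).
The smallest non-negative solution is m = 68.

68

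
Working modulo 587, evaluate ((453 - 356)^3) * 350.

453 - 356 = 97
(97)^3 ≡ 475 (mod 587)
475 * 350 = 166250 ≡ 129 (mod 587)

129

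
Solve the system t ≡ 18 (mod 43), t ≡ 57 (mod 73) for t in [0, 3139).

276

43⁻¹ mod 73: 43*17 ≡ 1 (mod 73), so 43⁻¹ ≡ 17.
t = 18 + 43*((57 − 18)*17 mod 73) = 18 + 43*6 = 276.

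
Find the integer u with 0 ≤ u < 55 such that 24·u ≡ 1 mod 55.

39

55 = 2·24 + 7
24 = 3·7 + 3
7 = 2·3 + 1
3 = 3·1 + 0
gcd(24, 55) = 1, so the inverse exists.
Back-substitute for 1:
1 = 1·7 − 2·3
  = −2·24 + 7·7
  = 7·55 − 16·24
So 24⁻¹ ≡ −16 ≡ 39 (mod 55).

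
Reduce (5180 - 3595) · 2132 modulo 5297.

5180 - 3595 = 1585
1585 · 2132 = 3379220 ≡ 5031 (mod 5297)

5031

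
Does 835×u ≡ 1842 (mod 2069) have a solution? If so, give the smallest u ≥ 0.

gcd(835, 2069) = 1, so a unique solution mod 2069 exists.
835⁻¹ ≡ 783 (mod 2069).
u ≡ 783×1842 ≡ 193 (mod 2069).

193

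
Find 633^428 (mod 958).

805

633^1 ≡ 633 (mod 958)
633^2 ≡ 633^2 = 400689 ≡ 245 (mod 958)
633^4 ≡ 245^2 = 60025 ≡ 629 (mod 958)
633^8 ≡ 629^2 = 395641 ≡ 945 (mod 958)
633^16 ≡ 945^2 = 893025 ≡ 169 (mod 958)
633^32 ≡ 169^2 = 28561 ≡ 779 (mod 958)
633^64 ≡ 779^2 = 606841 ≡ 427 (mod 958)
633^128 ≡ 427^2 = 182329 ≡ 309 (mod 958)
633^256 ≡ 309^2 = 95481 ≡ 639 (mod 958)
633^428 = 633^256 · 633^128 · 633^32 · 633^8 · 633^4 ≡ 639 · 309 · 779 · 945 · 629 (mod 958).
Accumulate the product:
639 · 309 = 197451 ≡ 103
103 · 779 = 80237 ≡ 723
723 · 945 = 683235 ≡ 181
181 · 629 = 113849 ≡ 805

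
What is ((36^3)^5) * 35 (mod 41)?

28

(36)^3 ≡ 39 (mod 41)
(39)^5 ≡ 9 (mod 41)
9 * 35 = 315 ≡ 28 (mod 41)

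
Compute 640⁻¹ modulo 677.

494

Apply the Euclidean algorithm and back-substitute:
677 = 1×640 + 37
640 = 17×37 + 11
37 = 3×11 + 4
11 = 2×4 + 3
4 = 1×3 + 1
3 = 3×1 + 0
gcd(640, 677) = 1, so the inverse exists.
Back-substitute for 1:
1 = 1×4 − 1×3
  = −1×11 + 3×4
  = 3×37 − 10×11
  = −10×640 + 173×37
  = 173×677 − 183×640
So 640⁻¹ ≡ −183 ≡ 494 (mod 677).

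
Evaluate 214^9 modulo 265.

194

Compute successive squares:
9 in binary is 1001, i.e. 9 = 8 + 1.
214^1 ≡ 214 (mod 265)
214^2 ≡ 214^2 = 45796 ≡ 216 (mod 265)
214^4 ≡ 216^2 = 46656 ≡ 16 (mod 265)
214^8 ≡ 16^2 = 256 (mod 265)
214^9 = 214^8 × 214^1 ≡ 256 × 214 (mod 265).
256 × 214 = 54784 ≡ 194 (mod 265).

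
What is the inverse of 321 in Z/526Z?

526 = 1*321 + 205
321 = 1*205 + 116
205 = 1*116 + 89
116 = 1*89 + 27
89 = 3*27 + 8
27 = 3*8 + 3
8 = 2*3 + 2
3 = 1*2 + 1
2 = 2*1 + 0
gcd(321, 526) = 1, so the inverse exists.
Bézout: 1 = −119*526 + 195*321.
So 321⁻¹ ≡ 195 (mod 526).

195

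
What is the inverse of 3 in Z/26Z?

9

Apply the Euclidean algorithm and back-substitute:
26 = 8·3 + 2
3 = 1·2 + 1
2 = 2·1 + 0
gcd(3, 26) = 1, so the inverse exists.
Back-substitute for 1:
1 = 1·3 − 1·2
  = −1·26 + 9·3
So 3⁻¹ ≡ 9 (mod 26).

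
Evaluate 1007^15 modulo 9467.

Using repeated squaring:
15 in binary is 1111, i.e. 15 = 8 + 4 + 2 + 1.
1007^1 ≡ 1007 (mod 9467)
1007^2 ≡ 1007^2 = 1014049 ≡ 1080 (mod 9467)
1007^4 ≡ 1080^2 = 1166400 ≡ 1959 (mod 9467)
1007^8 ≡ 1959^2 = 3837681 ≡ 3546 (mod 9467)
1007^15 = 1007^8 * 1007^4 * 1007^2 * 1007^1 ≡ 3546 * 1959 * 1080 * 1007 (mod 9467).
Accumulate the product:
3546 * 1959 = 6946614 ≡ 7303
7303 * 1080 = 7887240 ≡ 1229
1229 * 1007 = 1237603 ≡ 6893

6893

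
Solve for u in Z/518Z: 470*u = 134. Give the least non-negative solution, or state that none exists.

gcd(470, 518) = 2, and 2 | 134, so solutions exist.
Divide through by 2: 235*u mod 259 = 67.
235⁻¹ ≡ 205 (mod 259).
u ≡ 205*67 ≡ 8 (mod 259).
The smallest non-negative solution is u = 8.

8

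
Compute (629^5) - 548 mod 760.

(629)^5 ≡ 469 (mod 760)
469 - 548 = -79 ≡ 681 (mod 760)

681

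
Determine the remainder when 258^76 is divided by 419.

69

By square-and-multiply:
258^1 ≡ 258 (mod 419)
258^2 ≡ 258^2 = 66564 ≡ 362 (mod 419)
258^4 ≡ 362^2 = 131044 ≡ 316 (mod 419)
258^8 ≡ 316^2 = 99856 ≡ 134 (mod 419)
258^16 ≡ 134^2 = 17956 ≡ 358 (mod 419)
258^32 ≡ 358^2 = 128164 ≡ 369 (mod 419)
258^64 ≡ 369^2 = 136161 ≡ 405 (mod 419)
258^76 = 258^64 × 258^8 × 258^4 ≡ 405 × 134 × 316 (mod 419).
Accumulate the product:
405 × 134 = 54270 ≡ 219
219 × 316 = 69204 ≡ 69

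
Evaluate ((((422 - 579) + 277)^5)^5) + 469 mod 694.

422 - 579 = -157 ≡ 537 (mod 694)
537 + 277 = 814 ≡ 120 (mod 694)
(120)^5 ≡ 30 (mod 694)
(30)^5 ≡ 284 (mod 694)
284 + 469 = 753 ≡ 59 (mod 694)

59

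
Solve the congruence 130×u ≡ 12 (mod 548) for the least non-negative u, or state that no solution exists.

gcd(130, 548) = 2, and 2 | 12, so solutions exist.
Divide through by 2: 65×u = 6 (mod 274).
65⁻¹ ≡ 215 (mod 274).
u ≡ 215×6 ≡ 194 (mod 274).
The smallest non-negative solution is u = 194.

194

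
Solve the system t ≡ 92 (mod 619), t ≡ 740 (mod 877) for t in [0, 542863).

619⁻¹ mod 877: 619·860 ≡ 1 (mod 877), so 619⁻¹ ≡ 860.
t = 92 + 619·((740 − 92)·860 mod 877) = 92 + 619·385 = 238407.
Check: 238407 mod 619 = 92, 238407 mod 877 = 740. ✓

238407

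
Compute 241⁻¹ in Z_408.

193

Run the extended Euclidean algorithm:
408 = 1*241 + 167
241 = 1*167 + 74
167 = 2*74 + 19
74 = 3*19 + 17
19 = 1*17 + 2
17 = 8*2 + 1
2 = 2*1 + 0
gcd(241, 408) = 1, so the inverse exists.
Back-substitute for 1:
1 = 1*17 − 8*2
  = −8*19 + 9*17
  = 9*74 − 35*19
  = −35*167 + 79*74
  = 79*241 − 114*167
  = −114*408 + 193*241
So 241⁻¹ ≡ 193 (mod 408).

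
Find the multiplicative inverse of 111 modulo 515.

116

515 = 4×111 + 71
111 = 1×71 + 40
71 = 1×40 + 31
40 = 1×31 + 9
31 = 3×9 + 4
9 = 2×4 + 1
4 = 4×1 + 0
gcd(111, 515) = 1, so the inverse exists.
Back-substitute for 1:
1 = 1×9 − 2×4
  = −2×31 + 7×9
  = 7×40 − 9×31
  = −9×71 + 16×40
  = 16×111 − 25×71
  = −25×515 + 116×111
So 111⁻¹ ≡ 116 (mod 515).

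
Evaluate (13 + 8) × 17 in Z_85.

17

13 + 8 = 21
21 × 17 = 357 ≡ 17 (mod 85)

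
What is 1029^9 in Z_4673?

Compute successive squares:
9 in binary is 1001, i.e. 9 = 8 + 1.
1029^1 ≡ 1029 (mod 4673)
1029^2 ≡ 1029^2 = 1058841 ≡ 2743 (mod 4673)
1029^4 ≡ 2743^2 = 7524049 ≡ 519 (mod 4673)
1029^8 ≡ 519^2 = 269361 ≡ 3000 (mod 4673)
1029^9 = 1029^8 × 1029^1 ≡ 3000 × 1029 (mod 4673).
3000 × 1029 = 3087000 ≡ 2820 (mod 4673).

2820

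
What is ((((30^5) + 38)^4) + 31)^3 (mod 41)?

13

(30)^5 ≡ 38 (mod 41)
38 + 38 = 76 ≡ 35 (mod 41)
(35)^4 ≡ 25 (mod 41)
25 + 31 = 56 ≡ 15 (mod 41)
(15)^3 ≡ 13 (mod 41)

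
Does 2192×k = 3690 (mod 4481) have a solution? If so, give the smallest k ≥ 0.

3481

gcd(2192, 4481) = 1, so a unique solution mod 4481 exists.
2192⁻¹ ≡ 4250 (mod 4481).
k ≡ 4250×3690 ≡ 3481 (mod 4481).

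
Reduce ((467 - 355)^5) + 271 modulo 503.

261

467 - 355 = 112
(112)^5 ≡ 493 (mod 503)
493 + 271 = 764 ≡ 261 (mod 503)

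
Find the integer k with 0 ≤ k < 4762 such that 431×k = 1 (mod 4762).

Apply the Euclidean algorithm and back-substitute:
4762 = 11*431 + 21
431 = 20*21 + 11
21 = 1*11 + 10
11 = 1*10 + 1
10 = 10*1 + 0
gcd(431, 4762) = 1, so the inverse exists.
Back-substitute for 1:
1 = 1*11 − 1*10
  = −1*21 + 2*11
  = 2*431 − 41*21
  = −41*4762 + 453*431
So 431⁻¹ ≡ 453 (mod 4762).

453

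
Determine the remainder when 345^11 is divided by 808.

11 in binary is 1011, i.e. 11 = 8 + 2 + 1.
345^1 ≡ 345 (mod 808)
345^2 ≡ 345^2 = 119025 ≡ 249 (mod 808)
345^4 ≡ 249^2 = 62001 ≡ 593 (mod 808)
345^8 ≡ 593^2 = 351649 ≡ 169 (mod 808)
345^11 = 345^8 * 345^2 * 345^1 ≡ 169 * 249 * 345 (mod 808).
Accumulate the product:
169 * 249 = 42081 ≡ 65
65 * 345 = 22425 ≡ 609

609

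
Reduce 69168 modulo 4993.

4259

69168 = 13·4993 + 4259, so 69168 ≡ 4259 (mod 4993).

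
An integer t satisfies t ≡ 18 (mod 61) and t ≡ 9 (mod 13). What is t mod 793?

61⁻¹ mod 13: 61*3 ≡ 1 (mod 13), so 61⁻¹ ≡ 3.
t = 18 + 61*((9 − 18)*3 mod 13) = 18 + 61*12 = 750.
Check: 750 mod 61 = 18, 750 mod 13 = 9. ✓

750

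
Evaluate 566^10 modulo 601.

10 in binary is 1010, i.e. 10 = 8 + 2.
566^1 ≡ 566 (mod 601)
566^2 ≡ 566^2 = 320356 ≡ 23 (mod 601)
566^4 ≡ 23^2 = 529 (mod 601)
566^8 ≡ 529^2 = 279841 ≡ 376 (mod 601)
566^10 = 566^8 × 566^2 ≡ 376 × 23 (mod 601).
376 × 23 = 8648 ≡ 234 (mod 601).

234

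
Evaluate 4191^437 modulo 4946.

4935

Using repeated squaring:
437 in binary is 110110101, i.e. 437 = 256 + 128 + 32 + 16 + 4 + 1.
4191^1 ≡ 4191 (mod 4946)
4191^2 ≡ 4191^2 = 17564481 ≡ 1235 (mod 4946)
4191^4 ≡ 1235^2 = 1525225 ≡ 1857 (mod 4946)
4191^8 ≡ 1857^2 = 3448449 ≡ 1087 (mod 4946)
4191^16 ≡ 1087^2 = 1181569 ≡ 4421 (mod 4946)
4191^32 ≡ 4421^2 = 19545241 ≡ 3595 (mod 4946)
4191^64 ≡ 3595^2 = 12924025 ≡ 127 (mod 4946)
4191^128 ≡ 127^2 = 16129 ≡ 1291 (mod 4946)
4191^256 ≡ 1291^2 = 1666681 ≡ 4825 (mod 4946)
4191^437 = 4191^256 · 4191^128 · 4191^32 · 4191^16 · 4191^4 · 4191^1 ≡ 4825 · 1291 · 3595 · 4421 · 1857 · 4191 (mod 4946).
Accumulate the product:
4825 · 1291 = 6229075 ≡ 2061
2061 · 3595 = 7409295 ≡ 187
187 · 4421 = 826727 ≡ 745
745 · 1857 = 1383465 ≡ 3531
3531 · 4191 = 14798421 ≡ 4935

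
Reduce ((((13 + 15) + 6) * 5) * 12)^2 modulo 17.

0

13 + 15 = 28 ≡ 11 (mod 17)
11 + 6 = 17 ≡ 0 (mod 17)
0 * 5 = 0
0 * 12 = 0
(0)^2 ≡ 0 (mod 17)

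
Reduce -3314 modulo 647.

-3314 = -6·647 + 568, so -3314 ≡ 568 (mod 647).

568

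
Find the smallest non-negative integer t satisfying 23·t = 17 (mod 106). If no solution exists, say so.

gcd(23, 106) = 1, so a unique solution mod 106 exists.
23⁻¹ ≡ 83 (mod 106).
t ≡ 83·17 ≡ 33 (mod 106).

33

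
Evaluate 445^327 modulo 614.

465

445^1 ≡ 445 (mod 614)
445^2 ≡ 445^2 = 198025 ≡ 317 (mod 614)
445^4 ≡ 317^2 = 100489 ≡ 407 (mod 614)
445^8 ≡ 407^2 = 165649 ≡ 483 (mod 614)
445^16 ≡ 483^2 = 233289 ≡ 583 (mod 614)
445^32 ≡ 583^2 = 339889 ≡ 347 (mod 614)
445^64 ≡ 347^2 = 120409 ≡ 65 (mod 614)
445^128 ≡ 65^2 = 4225 ≡ 541 (mod 614)
445^256 ≡ 541^2 = 292681 ≡ 417 (mod 614)
445^327 = 445^256 × 445^64 × 445^4 × 445^2 × 445^1 ≡ 417 × 65 × 407 × 317 × 445 (mod 614).
Accumulate the product:
417 × 65 = 27105 ≡ 89
89 × 407 = 36223 ≡ 611
611 × 317 = 193687 ≡ 277
277 × 445 = 123265 ≡ 465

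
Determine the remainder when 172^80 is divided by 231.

100

Using repeated squaring:
80 in binary is 1010000, i.e. 80 = 64 + 16.
172^1 ≡ 172 (mod 231)
172^2 ≡ 172^2 = 29584 ≡ 16 (mod 231)
172^4 ≡ 16^2 = 256 ≡ 25 (mod 231)
172^8 ≡ 25^2 = 625 ≡ 163 (mod 231)
172^16 ≡ 163^2 = 26569 ≡ 4 (mod 231)
172^32 ≡ 4^2 = 16 (mod 231)
172^64 ≡ 16^2 = 256 ≡ 25 (mod 231)
172^80 = 172^64 × 172^16 ≡ 25 × 4 (mod 231).
25 × 4 = 100 ≡ 100 (mod 231).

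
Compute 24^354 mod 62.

8

354 in binary is 101100010, i.e. 354 = 256 + 64 + 32 + 2.
24^1 ≡ 24 (mod 62)
24^2 ≡ 24^2 = 576 ≡ 18 (mod 62)
24^4 ≡ 18^2 = 324 ≡ 14 (mod 62)
24^8 ≡ 14^2 = 196 ≡ 10 (mod 62)
24^16 ≡ 10^2 = 100 ≡ 38 (mod 62)
24^32 ≡ 38^2 = 1444 ≡ 18 (mod 62)
24^64 ≡ 18^2 = 324 ≡ 14 (mod 62)
24^128 ≡ 14^2 = 196 ≡ 10 (mod 62)
24^256 ≡ 10^2 = 100 ≡ 38 (mod 62)
24^354 = 24^256 × 24^64 × 24^32 × 24^2 ≡ 38 × 14 × 18 × 18 (mod 62).
Accumulate the product:
38 × 14 = 532 ≡ 36
36 × 18 = 648 ≡ 28
28 × 18 = 504 ≡ 8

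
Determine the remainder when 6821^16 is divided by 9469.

8994

By square-and-multiply:
6821^1 ≡ 6821 (mod 9469)
6821^2 ≡ 6821^2 = 46526041 ≡ 4844 (mod 9469)
6821^4 ≡ 4844^2 = 23464336 ≡ 154 (mod 9469)
6821^8 ≡ 154^2 = 23716 ≡ 4778 (mod 9469)
6821^16 ≡ 4778^2 = 22829284 ≡ 8994 (mod 9469)
So 6821^16 ≡ 8994 (mod 9469).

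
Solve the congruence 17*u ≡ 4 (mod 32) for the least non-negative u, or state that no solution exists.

4

gcd(17, 32) = 1, so a unique solution mod 32 exists.
17⁻¹ ≡ 17 (mod 32).
u ≡ 17*4 ≡ 4 (mod 32).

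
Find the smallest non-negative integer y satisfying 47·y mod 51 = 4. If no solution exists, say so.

gcd(47, 51) = 1, so a unique solution mod 51 exists.
47⁻¹ ≡ 38 (mod 51).
y ≡ 38·4 ≡ 50 (mod 51).

50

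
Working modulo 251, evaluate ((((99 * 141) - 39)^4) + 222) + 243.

23

99 * 141 = 13959 ≡ 154 (mod 251)
154 - 39 = 115
(115)^4 ≡ 60 (mod 251)
60 + 222 = 282 ≡ 31 (mod 251)
31 + 243 = 274 ≡ 23 (mod 251)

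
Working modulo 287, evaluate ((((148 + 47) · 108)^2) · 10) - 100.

148 + 47 = 195
195 · 108 = 21060 ≡ 109 (mod 287)
(109)^2 ≡ 114 (mod 287)
114 · 10 = 1140 ≡ 279 (mod 287)
279 - 100 = 179

179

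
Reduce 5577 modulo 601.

168

5577 = 9×601 + 168, so 5577 ≡ 168 (mod 601).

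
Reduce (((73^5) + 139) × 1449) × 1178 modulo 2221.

1166

(73)^5 ≡ 1298 (mod 2221)
1298 + 139 = 1437
1437 × 1449 = 2082213 ≡ 1136 (mod 2221)
1136 × 1178 = 1338208 ≡ 1166 (mod 2221)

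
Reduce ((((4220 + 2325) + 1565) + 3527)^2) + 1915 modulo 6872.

4220 + 2325 = 6545
6545 + 1565 = 8110 ≡ 1238 (mod 6872)
1238 + 3527 = 4765
(4765)^2 ≡ 137 (mod 6872)
137 + 1915 = 2052

2052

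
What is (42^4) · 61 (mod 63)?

(42)^4 ≡ 0 (mod 63)
0 · 61 = 0

0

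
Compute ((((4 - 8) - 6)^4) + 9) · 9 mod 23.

4 - 8 = -4 ≡ 19 (mod 23)
19 - 6 = 13
(13)^4 ≡ 18 (mod 23)
18 + 9 = 27 ≡ 4 (mod 23)
4 · 9 = 36 ≡ 13 (mod 23)

13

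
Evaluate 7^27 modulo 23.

17

27 in binary is 11011, i.e. 27 = 16 + 8 + 2 + 1.
7^1 ≡ 7 (mod 23)
7^2 ≡ 7^2 = 49 ≡ 3 (mod 23)
7^4 ≡ 3^2 = 9 (mod 23)
7^8 ≡ 9^2 = 81 ≡ 12 (mod 23)
7^16 ≡ 12^2 = 144 ≡ 6 (mod 23)
7^27 = 7^16 * 7^8 * 7^2 * 7^1 ≡ 6 * 12 * 3 * 7 (mod 23).
Accumulate the product:
6 * 12 = 72 ≡ 3
3 * 3 = 9
9 * 7 = 63 ≡ 17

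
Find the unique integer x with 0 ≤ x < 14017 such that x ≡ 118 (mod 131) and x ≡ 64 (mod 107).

131⁻¹ mod 107: 131×58 ≡ 1 (mod 107), so 131⁻¹ ≡ 58.
x = 118 + 131×((64 − 118)×58 mod 107) = 118 + 131×78 = 10336.
Check: 10336 mod 131 = 118, 10336 mod 107 = 64. ✓

10336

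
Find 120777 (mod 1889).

120777 = 63*1889 + 1770, so 120777 ≡ 1770 (mod 1889).

1770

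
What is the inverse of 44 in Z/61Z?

Run the extended Euclidean algorithm:
61 = 1·44 + 17
44 = 2·17 + 10
17 = 1·10 + 7
10 = 1·7 + 3
7 = 2·3 + 1
3 = 3·1 + 0
gcd(44, 61) = 1, so the inverse exists.
Back-substitute for 1:
1 = 1·7 − 2·3
  = −2·10 + 3·7
  = 3·17 − 5·10
  = −5·44 + 13·17
  = 13·61 − 18·44
So 44⁻¹ ≡ −18 ≡ 43 (mod 61).

43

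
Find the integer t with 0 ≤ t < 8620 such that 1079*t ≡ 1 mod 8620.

719

8620 = 7*1079 + 1067
1079 = 1*1067 + 12
1067 = 88*12 + 11
12 = 1*11 + 1
11 = 11*1 + 0
gcd(1079, 8620) = 1, so the inverse exists.
Back-substitute for 1:
1 = 1*12 − 1*11
  = −1*1067 + 89*12
  = 89*1079 − 90*1067
  = −90*8620 + 719*1079
So 1079⁻¹ ≡ 719 (mod 8620).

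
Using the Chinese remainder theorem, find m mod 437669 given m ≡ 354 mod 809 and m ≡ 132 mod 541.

159727

809⁻¹ mod 541: 809*216 ≡ 1 (mod 541), so 809⁻¹ ≡ 216.
m = 354 + 809*((132 − 354)*216 mod 541) = 354 + 809*197 = 159727.
Check: 159727 mod 809 = 354, 159727 mod 541 = 132. ✓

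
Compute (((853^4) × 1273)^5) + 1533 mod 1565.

976

(853)^4 ≡ 936 (mod 1565)
936 × 1273 = 1191528 ≡ 563 (mod 1565)
(563)^5 ≡ 1008 (mod 1565)
1008 + 1533 = 2541 ≡ 976 (mod 1565)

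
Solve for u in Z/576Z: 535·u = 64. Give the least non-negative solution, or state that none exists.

448

gcd(535, 576) = 1, so a unique solution mod 576 exists.
535⁻¹ ≡ 295 (mod 576).
u ≡ 295·64 ≡ 448 (mod 576).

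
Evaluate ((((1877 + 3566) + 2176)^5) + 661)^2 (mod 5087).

1877 + 3566 = 5443 ≡ 356 (mod 5087)
356 + 2176 = 2532
(2532)^5 ≡ 3775 (mod 5087)
3775 + 661 = 4436
(4436)^2 ≡ 1580 (mod 5087)

1580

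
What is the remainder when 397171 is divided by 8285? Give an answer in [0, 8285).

7776

397171 = 47·8285 + 7776, so 397171 ≡ 7776 (mod 8285).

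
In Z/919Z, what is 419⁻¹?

329

Run the extended Euclidean algorithm:
919 = 2×419 + 81
419 = 5×81 + 14
81 = 5×14 + 11
14 = 1×11 + 3
11 = 3×3 + 2
3 = 1×2 + 1
2 = 2×1 + 0
gcd(419, 919) = 1, so the inverse exists.
Bézout: 1 = −150×919 + 329×419.
So 419⁻¹ ≡ 329 (mod 919).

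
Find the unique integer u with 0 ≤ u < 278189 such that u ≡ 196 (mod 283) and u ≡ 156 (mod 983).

283⁻¹ mod 983: 283·66 ≡ 1 (mod 983), so 283⁻¹ ≡ 66.
u = 196 + 283·((156 − 196)·66 mod 983) = 196 + 283·309 = 87643.
Check: 87643 mod 283 = 196, 87643 mod 983 = 156. ✓

87643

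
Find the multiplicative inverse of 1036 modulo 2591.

1293

By the extended Euclidean algorithm:
2591 = 2×1036 + 519
1036 = 1×519 + 517
519 = 1×517 + 2
517 = 258×2 + 1
2 = 2×1 + 0
gcd(1036, 2591) = 1, so the inverse exists.
Back-substitute for 1:
1 = 1×517 − 258×2
  = −258×519 + 259×517
  = 259×1036 − 517×519
  = −517×2591 + 1293×1036
So 1036⁻¹ ≡ 1293 (mod 2591).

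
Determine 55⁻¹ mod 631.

By the extended Euclidean algorithm:
631 = 11×55 + 26
55 = 2×26 + 3
26 = 8×3 + 2
3 = 1×2 + 1
2 = 2×1 + 0
gcd(55, 631) = 1, so the inverse exists.
Bézout: 1 = −19×631 + 218×55.
So 55⁻¹ ≡ 218 (mod 631).

218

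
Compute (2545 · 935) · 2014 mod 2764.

382

2545 · 935 = 2379575 ≡ 2535 (mod 2764)
2535 · 2014 = 5105490 ≡ 382 (mod 2764)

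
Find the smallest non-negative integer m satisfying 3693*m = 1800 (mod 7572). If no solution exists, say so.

632

gcd(3693, 7572) = 3, and 3 | 1800, so solutions exist.
Divide through by 3: 1231*m ≡ 600 mod 2524.
1231⁻¹ ≡ 2239 (mod 2524).
m ≡ 2239*600 ≡ 632 (mod 2524).
The smallest non-negative solution is m = 632.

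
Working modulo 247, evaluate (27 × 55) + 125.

128

27 × 55 = 1485 ≡ 3 (mod 247)
3 + 125 = 128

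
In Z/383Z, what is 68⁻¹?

276

Apply the Euclidean algorithm and back-substitute:
383 = 5*68 + 43
68 = 1*43 + 25
43 = 1*25 + 18
25 = 1*18 + 7
18 = 2*7 + 4
7 = 1*4 + 3
4 = 1*3 + 1
3 = 3*1 + 0
gcd(68, 383) = 1, so the inverse exists.
Back-substitute for 1:
1 = 1*4 − 1*3
  = −1*7 + 2*4
  = 2*18 − 5*7
  = −5*25 + 7*18
  = 7*43 − 12*25
  = −12*68 + 19*43
  = 19*383 − 107*68
So 68⁻¹ ≡ −107 ≡ 276 (mod 383).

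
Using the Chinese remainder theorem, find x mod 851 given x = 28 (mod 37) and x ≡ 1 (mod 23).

139

37⁻¹ mod 23: 37·5 ≡ 1 (mod 23), so 37⁻¹ ≡ 5.
x = 28 + 37·((1 − 28)·5 mod 23) = 28 + 37·3 = 139.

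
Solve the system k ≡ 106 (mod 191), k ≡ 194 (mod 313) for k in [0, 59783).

191⁻¹ mod 313: 191·59 ≡ 1 (mod 313), so 191⁻¹ ≡ 59.
k = 106 + 191·((194 − 106)·59 mod 313) = 106 + 191·184 = 35250.

35250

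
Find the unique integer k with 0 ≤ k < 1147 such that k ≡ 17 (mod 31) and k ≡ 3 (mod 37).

31⁻¹ mod 37: 31×6 ≡ 1 (mod 37), so 31⁻¹ ≡ 6.
k = 17 + 31×((3 − 17)×6 mod 37) = 17 + 31×27 = 854.
Check: 854 mod 31 = 17, 854 mod 37 = 3. ✓

854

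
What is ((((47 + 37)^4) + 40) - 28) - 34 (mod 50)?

14

47 + 37 = 84 ≡ 34 (mod 50)
(34)^4 ≡ 36 (mod 50)
36 + 40 = 76 ≡ 26 (mod 50)
26 - 28 = -2 ≡ 48 (mod 50)
48 - 34 = 14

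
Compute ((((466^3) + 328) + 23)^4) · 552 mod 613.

414

(466)^3 ≡ 43 (mod 613)
43 + 328 = 371
371 + 23 = 394
(394)^4 ≡ 154 (mod 613)
154 · 552 = 85008 ≡ 414 (mod 613)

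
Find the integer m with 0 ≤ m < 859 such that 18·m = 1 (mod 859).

525

By the extended Euclidean algorithm:
859 = 47·18 + 13
18 = 1·13 + 5
13 = 2·5 + 3
5 = 1·3 + 2
3 = 1·2 + 1
2 = 2·1 + 0
gcd(18, 859) = 1, so the inverse exists.
Back-substitute for 1:
1 = 1·3 − 1·2
  = −1·5 + 2·3
  = 2·13 − 5·5
  = −5·18 + 7·13
  = 7·859 − 334·18
So 18⁻¹ ≡ −334 ≡ 525 (mod 859).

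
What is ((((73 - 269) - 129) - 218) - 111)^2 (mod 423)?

63

73 - 269 = -196 ≡ 227 (mod 423)
227 - 129 = 98
98 - 218 = -120 ≡ 303 (mod 423)
303 - 111 = 192
(192)^2 ≡ 63 (mod 423)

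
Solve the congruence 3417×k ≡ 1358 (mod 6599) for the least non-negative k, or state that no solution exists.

5375

gcd(3417, 6599) = 1, so a unique solution mod 6599 exists.
3417⁻¹ ≡ 1039 (mod 6599).
k ≡ 1039×1358 ≡ 5375 (mod 6599).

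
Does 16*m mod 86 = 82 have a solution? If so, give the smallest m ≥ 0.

gcd(16, 86) = 2, and 2 | 82, so solutions exist.
Divide through by 2: 8*m ≡ 41 mod 43.
8⁻¹ ≡ 27 (mod 43).
m ≡ 27*41 ≡ 32 (mod 43).
The smallest non-negative solution is m = 32.

32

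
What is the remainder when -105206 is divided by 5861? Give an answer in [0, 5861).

-105206 = -18×5861 + 292, so -105206 ≡ 292 (mod 5861).

292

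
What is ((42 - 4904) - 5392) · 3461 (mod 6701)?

42 - 4904 = -4862 ≡ 1839 (mod 6701)
1839 - 5392 = -3553 ≡ 3148 (mod 6701)
3148 · 3461 = 10895228 ≡ 6103 (mod 6701)

6103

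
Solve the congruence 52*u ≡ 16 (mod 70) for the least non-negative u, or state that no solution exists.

3

gcd(52, 70) = 2, and 2 | 16, so solutions exist.
Divide through by 2: 26*u = 8 (mod 35).
26⁻¹ ≡ 31 (mod 35).
u ≡ 31*8 ≡ 3 (mod 35).
The smallest non-negative solution is u = 3.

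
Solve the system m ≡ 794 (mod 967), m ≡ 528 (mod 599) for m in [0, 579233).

563588

967⁻¹ mod 599: 967*223 ≡ 1 (mod 599), so 967⁻¹ ≡ 223.
m = 794 + 967*((528 − 794)*223 mod 599) = 794 + 967*582 = 563588.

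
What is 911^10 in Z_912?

1

10 in binary is 1010, i.e. 10 = 8 + 2.
911^1 ≡ 911 (mod 912)
911^2 ≡ 911^2 = 829921 ≡ 1 (mod 912)
911^4 ≡ 1^2 = 1 (mod 912)
911^8 ≡ 1^2 = 1 (mod 912)
911^10 = 911^8 * 911^2 ≡ 1 * 1 (mod 912).
1 * 1 = 1 ≡ 1 (mod 912).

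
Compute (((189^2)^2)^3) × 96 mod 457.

196

(189)^2 ≡ 75 (mod 457)
(75)^2 ≡ 141 (mod 457)
(141)^3 ≡ 440 (mod 457)
440 × 96 = 42240 ≡ 196 (mod 457)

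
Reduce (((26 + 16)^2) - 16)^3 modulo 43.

26 + 16 = 42
(42)^2 ≡ 1 (mod 43)
1 - 16 = -15 ≡ 28 (mod 43)
(28)^3 ≡ 22 (mod 43)

22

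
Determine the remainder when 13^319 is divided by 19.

15

Using repeated squaring:
13^1 ≡ 13 (mod 19)
13^2 ≡ 13^2 = 169 ≡ 17 (mod 19)
13^4 ≡ 17^2 = 289 ≡ 4 (mod 19)
13^8 ≡ 4^2 = 16 (mod 19)
13^16 ≡ 16^2 = 256 ≡ 9 (mod 19)
13^32 ≡ 9^2 = 81 ≡ 5 (mod 19)
13^64 ≡ 5^2 = 25 ≡ 6 (mod 19)
13^128 ≡ 6^2 = 36 ≡ 17 (mod 19)
13^256 ≡ 17^2 = 289 ≡ 4 (mod 19)
13^319 = 13^256 * 13^32 * 13^16 * 13^8 * 13^4 * 13^2 * 13^1 ≡ 4 * 5 * 9 * 16 * 4 * 17 * 13 (mod 19).
Accumulate the product:
4 * 5 = 20 ≡ 1
1 * 9 = 9
9 * 16 = 144 ≡ 11
11 * 4 = 44 ≡ 6
6 * 17 = 102 ≡ 7
7 * 13 = 91 ≡ 15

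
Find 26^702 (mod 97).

By square-and-multiply:
702 in binary is 1010111110, i.e. 702 = 512 + 128 + 32 + 16 + 8 + 4 + 2.
26^1 ≡ 26 (mod 97)
26^2 ≡ 26^2 = 676 ≡ 94 (mod 97)
26^4 ≡ 94^2 = 8836 ≡ 9 (mod 97)
26^8 ≡ 9^2 = 81 (mod 97)
26^16 ≡ 81^2 = 6561 ≡ 62 (mod 97)
26^32 ≡ 62^2 = 3844 ≡ 61 (mod 97)
26^64 ≡ 61^2 = 3721 ≡ 35 (mod 97)
26^128 ≡ 35^2 = 1225 ≡ 61 (mod 97)
26^256 ≡ 61^2 = 3721 ≡ 35 (mod 97)
26^512 ≡ 35^2 = 1225 ≡ 61 (mod 97)
26^702 = 26^512 · 26^128 · 26^32 · 26^16 · 26^8 · 26^4 · 26^2 ≡ 61 · 61 · 61 · 62 · 81 · 9 · 94 (mod 97).
Accumulate the product:
61 · 61 = 3721 ≡ 35
35 · 61 = 2135 ≡ 1
1 · 62 = 62
62 · 81 = 5022 ≡ 75
75 · 9 = 675 ≡ 93
93 · 94 = 8742 ≡ 12

12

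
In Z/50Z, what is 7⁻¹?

Apply the Euclidean algorithm and back-substitute:
50 = 7*7 + 1
7 = 7*1 + 0
gcd(7, 50) = 1, so the inverse exists.
Bézout: 1 = 1*50 − 7*7.
So 7⁻¹ ≡ −7 ≡ 43 (mod 50).

43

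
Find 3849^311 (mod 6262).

Compute successive squares:
311 in binary is 100110111, i.e. 311 = 256 + 32 + 16 + 4 + 2 + 1.
3849^1 ≡ 3849 (mod 6262)
3849^2 ≡ 3849^2 = 14814801 ≡ 5171 (mod 6262)
3849^4 ≡ 5171^2 = 26739241 ≡ 501 (mod 6262)
3849^8 ≡ 501^2 = 251001 ≡ 521 (mod 6262)
3849^16 ≡ 521^2 = 271441 ≡ 2175 (mod 6262)
3849^32 ≡ 2175^2 = 4730625 ≡ 2815 (mod 6262)
3849^64 ≡ 2815^2 = 7924225 ≡ 2795 (mod 6262)
3849^128 ≡ 2795^2 = 7812025 ≡ 3311 (mod 6262)
3849^256 ≡ 3311^2 = 10962721 ≡ 4221 (mod 6262)
3849^311 = 3849^256 * 3849^32 * 3849^16 * 3849^4 * 3849^2 * 3849^1 ≡ 4221 * 2815 * 2175 * 501 * 5171 * 3849 (mod 6262).
Accumulate the product:
4221 * 2815 = 11882115 ≡ 3101
3101 * 2175 = 6744675 ≡ 501
501 * 501 = 251001 ≡ 521
521 * 5171 = 2694091 ≡ 1431
1431 * 3849 = 5507919 ≡ 3621

3621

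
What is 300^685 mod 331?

By square-and-multiply:
685 in binary is 1010101101, i.e. 685 = 512 + 128 + 32 + 8 + 4 + 1.
300^1 ≡ 300 (mod 331)
300^2 ≡ 300^2 = 90000 ≡ 299 (mod 331)
300^4 ≡ 299^2 = 89401 ≡ 31 (mod 331)
300^8 ≡ 31^2 = 961 ≡ 299 (mod 331)
300^16 ≡ 299^2 = 89401 ≡ 31 (mod 331)
300^32 ≡ 31^2 = 961 ≡ 299 (mod 331)
300^64 ≡ 299^2 = 89401 ≡ 31 (mod 331)
300^128 ≡ 31^2 = 961 ≡ 299 (mod 331)
300^256 ≡ 299^2 = 89401 ≡ 31 (mod 331)
300^512 ≡ 31^2 = 961 ≡ 299 (mod 331)
300^685 = 300^512 * 300^128 * 300^32 * 300^8 * 300^4 * 300^1 ≡ 299 * 299 * 299 * 299 * 31 * 300 (mod 331).
Accumulate the product:
299 * 299 = 89401 ≡ 31
31 * 299 = 9269 ≡ 1
1 * 299 = 299
299 * 31 = 9269 ≡ 1
1 * 300 = 300

300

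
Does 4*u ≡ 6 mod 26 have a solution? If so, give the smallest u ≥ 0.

gcd(4, 26) = 2, and 2 | 6, so solutions exist.
Divide through by 2: 2*u = 3 (mod 13).
2⁻¹ ≡ 7 (mod 13).
u ≡ 7*3 ≡ 8 (mod 13).
The smallest non-negative solution is u = 8.

8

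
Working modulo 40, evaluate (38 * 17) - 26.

38 * 17 = 646 ≡ 6 (mod 40)
6 - 26 = -20 ≡ 20 (mod 40)

20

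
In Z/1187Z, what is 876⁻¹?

229

By the extended Euclidean algorithm:
1187 = 1×876 + 311
876 = 2×311 + 254
311 = 1×254 + 57
254 = 4×57 + 26
57 = 2×26 + 5
26 = 5×5 + 1
5 = 5×1 + 0
gcd(876, 1187) = 1, so the inverse exists.
Bézout: 1 = −169×1187 + 229×876.
So 876⁻¹ ≡ 229 (mod 1187).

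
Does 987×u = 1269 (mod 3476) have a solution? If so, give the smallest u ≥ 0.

1491

gcd(987, 3476) = 1, so a unique solution mod 3476 exists.
987⁻¹ ≡ 3395 (mod 3476).
u ≡ 3395×1269 ≡ 1491 (mod 3476).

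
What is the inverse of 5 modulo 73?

44

Apply the Euclidean algorithm and back-substitute:
73 = 14·5 + 3
5 = 1·3 + 2
3 = 1·2 + 1
2 = 2·1 + 0
gcd(5, 73) = 1, so the inverse exists.
Bézout: 1 = 2·73 − 29·5.
So 5⁻¹ ≡ −29 ≡ 44 (mod 73).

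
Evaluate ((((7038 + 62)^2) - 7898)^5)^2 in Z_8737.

7038 + 62 = 7100
(7100)^2 ≡ 6247 (mod 8737)
6247 - 7898 = -1651 ≡ 7086 (mod 8737)
(7086)^5 ≡ 7206 (mod 8737)
(7206)^2 ≡ 2445 (mod 8737)

2445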